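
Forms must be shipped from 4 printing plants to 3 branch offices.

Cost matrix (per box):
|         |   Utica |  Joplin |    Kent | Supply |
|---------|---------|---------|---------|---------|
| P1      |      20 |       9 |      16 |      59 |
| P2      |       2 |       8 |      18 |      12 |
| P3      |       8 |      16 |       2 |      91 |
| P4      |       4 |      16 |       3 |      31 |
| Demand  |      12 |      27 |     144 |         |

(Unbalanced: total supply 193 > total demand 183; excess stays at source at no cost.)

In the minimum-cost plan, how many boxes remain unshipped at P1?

Minimum-cost shipments:
  P1->Joplin: 27 boxes
  P1->Kent: 22 boxes
  P2->Utica: 12 boxes
  P3->Kent: 91 boxes
  P4->Kent: 31 boxes
Total cost = 894.
P1 ships 49 of its 59, leaving 10.

10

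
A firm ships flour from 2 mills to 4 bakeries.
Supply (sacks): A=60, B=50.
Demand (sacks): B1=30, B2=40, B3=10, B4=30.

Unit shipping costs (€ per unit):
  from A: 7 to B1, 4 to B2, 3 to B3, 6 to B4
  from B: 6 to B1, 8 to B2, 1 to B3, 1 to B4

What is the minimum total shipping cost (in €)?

400

A cheapest plan:
  A to B1: 20 × €7 = €140
  A to B2: 40 × €4 = €160
  B to B1: 10 × €6 = €60
  B to B3: 10 × €1 = €10
  B to B4: 30 × €1 = €30
Total = 140 + 160 + 60 + 10 + 30 = €400.
(Supply check: A ships 60; B ships 50.)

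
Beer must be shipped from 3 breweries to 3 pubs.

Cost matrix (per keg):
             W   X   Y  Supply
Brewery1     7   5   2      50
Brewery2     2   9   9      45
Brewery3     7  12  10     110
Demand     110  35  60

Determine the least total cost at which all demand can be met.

An optimal shipping plan:
  Brewery1→Y: 50 × 2 = 100
  Brewery2→W: 45 × 2 = 90
  Brewery3→W: 65 × 7 = 455
  Brewery3→X: 35 × 12 = 420
  Brewery3→Y: 10 × 10 = 100
Total = 100 + 90 + 455 + 420 + 100 = 1165.

1165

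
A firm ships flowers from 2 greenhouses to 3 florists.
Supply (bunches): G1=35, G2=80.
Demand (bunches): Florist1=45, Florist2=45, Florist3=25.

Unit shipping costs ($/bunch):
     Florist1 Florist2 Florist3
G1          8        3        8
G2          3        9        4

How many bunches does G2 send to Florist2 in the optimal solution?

10

Optimal shipments:
  G1->Florist2: 35 × $3 = $105
  G2->Florist1: 45 × $3 = $135
  G2->Florist2: 10 × $9 = $90
  G2->Florist3: 25 × $4 = $100
Total cost = $430.
So G2→Florist2 carries 10 bunches.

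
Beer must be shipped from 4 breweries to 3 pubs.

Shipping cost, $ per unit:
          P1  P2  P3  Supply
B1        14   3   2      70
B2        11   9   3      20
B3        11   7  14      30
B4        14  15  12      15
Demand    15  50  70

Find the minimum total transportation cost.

A cheapest plan:
  B1->P2: 20 × $3 = $60
  B1->P3: 50 × $2 = $100
  B2->P3: 20 × $3 = $60
  B3->P2: 30 × $7 = $210
  B4->P1: 15 × $14 = $210
Total = 60 + 100 + 60 + 210 + 210 = $640.
(Supply check: B1 ships 70; B2 ships 20; B3 ships 30; B4 ships 15.)

640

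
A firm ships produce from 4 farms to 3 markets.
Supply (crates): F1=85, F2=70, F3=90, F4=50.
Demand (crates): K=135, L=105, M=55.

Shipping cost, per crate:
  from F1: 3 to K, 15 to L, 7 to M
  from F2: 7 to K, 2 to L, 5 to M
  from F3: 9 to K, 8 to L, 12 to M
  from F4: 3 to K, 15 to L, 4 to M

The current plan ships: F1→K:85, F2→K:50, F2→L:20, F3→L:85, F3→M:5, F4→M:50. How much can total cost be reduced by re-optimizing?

Current plan cost = 85·3 + 50·7 + 20·2 + 85·8 + 5·12 + 50·4 = 1585.
Optimal plan:
  F1 to K: 85 crates
  F2 to L: 65 crates
  F2 to M: 5 crates
  F3 to K: 50 crates
  F3 to L: 40 crates
  F4 to M: 50 crates
Optimal cost = 1380.
Saving = 1585 − 1380 = 205.

205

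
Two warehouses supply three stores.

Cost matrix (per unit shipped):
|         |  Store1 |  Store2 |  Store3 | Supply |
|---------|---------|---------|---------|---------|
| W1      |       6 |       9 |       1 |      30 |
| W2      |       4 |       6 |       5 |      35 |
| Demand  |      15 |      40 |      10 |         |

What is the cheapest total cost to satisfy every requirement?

355

One minimum-cost allocation:
  W1→Store1: 15 × 6 = 90
  W1→Store2: 5 × 9 = 45
  W1→Store3: 10 × 1 = 10
  W2→Store2: 35 × 6 = 210
Total = 90 + 45 + 10 + 210 = 355.
(Supply check: W1 ships 30; W2 ships 35.)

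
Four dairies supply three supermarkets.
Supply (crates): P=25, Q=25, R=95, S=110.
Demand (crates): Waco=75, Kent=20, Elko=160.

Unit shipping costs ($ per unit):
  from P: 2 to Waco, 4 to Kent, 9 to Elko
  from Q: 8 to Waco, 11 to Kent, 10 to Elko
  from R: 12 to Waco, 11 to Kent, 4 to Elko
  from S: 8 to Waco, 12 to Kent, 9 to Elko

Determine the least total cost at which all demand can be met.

An optimal shipping plan:
  P→Waco: 5 × $2 = $10
  P→Kent: 20 × $4 = $80
  Q→Waco: 25 × $8 = $200
  R→Elko: 95 × $4 = $380
  S→Waco: 45 × $8 = $360
  S→Elko: 65 × $9 = $585
Total = 10 + 80 + 200 + 380 + 360 + 585 = $1615.

1615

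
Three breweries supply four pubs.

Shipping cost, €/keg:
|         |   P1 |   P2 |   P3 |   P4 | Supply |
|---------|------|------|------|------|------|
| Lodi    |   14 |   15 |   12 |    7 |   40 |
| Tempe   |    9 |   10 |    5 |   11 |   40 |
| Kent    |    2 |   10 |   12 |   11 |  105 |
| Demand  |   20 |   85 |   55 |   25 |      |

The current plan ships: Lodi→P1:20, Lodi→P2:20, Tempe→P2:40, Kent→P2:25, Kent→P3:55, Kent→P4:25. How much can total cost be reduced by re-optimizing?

Current plan cost = 20·14 + 20·15 + 40·10 + 25·10 + 55·12 + 25·11 = €2165.
Optimal plan:
  Lodi–P3: 15 × €12 = €180
  Lodi–P4: 25 × €7 = €175
  Tempe–P3: 40 × €5 = €200
  Kent–P1: 20 × €2 = €40
  Kent–P2: 85 × €10 = €850
Optimal cost = €1445.
Saving = 2165 − 1445 = €720.

720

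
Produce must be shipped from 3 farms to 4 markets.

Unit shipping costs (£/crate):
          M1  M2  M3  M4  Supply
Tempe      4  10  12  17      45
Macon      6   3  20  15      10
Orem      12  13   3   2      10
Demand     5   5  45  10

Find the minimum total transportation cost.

A cheapest plan:
  Tempe→M3: 45 crates
  Macon→M1: 5 crates
  Macon→M2: 5 crates
  Orem→M4: 10 crates
Total cost = £605.
(Supply check: Tempe ships 45; Macon ships 10; Orem ships 10.)

605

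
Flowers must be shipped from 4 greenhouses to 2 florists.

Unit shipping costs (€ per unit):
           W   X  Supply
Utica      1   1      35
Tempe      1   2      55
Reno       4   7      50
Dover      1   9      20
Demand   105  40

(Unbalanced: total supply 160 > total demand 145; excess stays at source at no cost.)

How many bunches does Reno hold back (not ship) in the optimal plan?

15

An optimal plan:
  Utica->X: 35 × €1 = €35
  Tempe->W: 50 × €1 = €50
  Tempe->X: 5 × €2 = €10
  Reno->W: 35 × €4 = €140
  Dover->W: 20 × €1 = €20
Total cost = €255.
Reno ships 35 of its 50, leaving 15.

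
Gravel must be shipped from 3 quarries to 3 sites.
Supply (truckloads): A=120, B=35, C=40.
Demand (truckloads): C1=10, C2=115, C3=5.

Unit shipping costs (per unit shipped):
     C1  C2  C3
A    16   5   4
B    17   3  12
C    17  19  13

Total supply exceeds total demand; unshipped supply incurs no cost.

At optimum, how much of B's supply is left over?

Minimum-cost shipments:
  A→C1: 10 × 16 = 160
  A→C2: 80 × 5 = 400
  A→C3: 5 × 4 = 20
  B→C2: 35 × 3 = 105
Total cost = 685.
B ships 35 of its 35, leaving 0.

0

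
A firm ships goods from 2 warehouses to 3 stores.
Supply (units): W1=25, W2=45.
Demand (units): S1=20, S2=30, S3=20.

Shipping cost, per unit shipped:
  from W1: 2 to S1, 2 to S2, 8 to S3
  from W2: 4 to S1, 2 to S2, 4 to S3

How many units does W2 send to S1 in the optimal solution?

0

Solving gives:
  W1 to S1: 20 × 2 = 40
  W1 to S2: 5 × 2 = 10
  W2 to S2: 25 × 2 = 50
  W2 to S3: 20 × 4 = 80
Total cost = 180.
The route W2→S1 is not used.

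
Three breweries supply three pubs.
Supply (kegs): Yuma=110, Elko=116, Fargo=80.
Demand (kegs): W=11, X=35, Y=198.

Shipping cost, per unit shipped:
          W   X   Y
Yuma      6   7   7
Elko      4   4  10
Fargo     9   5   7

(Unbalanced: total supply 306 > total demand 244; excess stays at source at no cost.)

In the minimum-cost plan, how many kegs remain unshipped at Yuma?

Minimum-cost shipments:
  Yuma→Y: 110 × 7 = 770
  Elko→W: 11 × 4 = 44
  Elko→X: 35 × 4 = 140
  Elko→Y: 8 × 10 = 80
  Fargo→Y: 80 × 7 = 560
Total cost = 1594.
Yuma ships 110 of its 110, leaving 0.

0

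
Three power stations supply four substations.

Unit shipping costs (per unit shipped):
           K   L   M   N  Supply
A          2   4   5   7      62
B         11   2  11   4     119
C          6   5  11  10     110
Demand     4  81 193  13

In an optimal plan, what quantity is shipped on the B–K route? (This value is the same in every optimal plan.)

Solving gives:
  A–M: 62 × 5 = 310
  B–L: 81 × 2 = 162
  B–M: 25 × 11 = 275
  B–N: 13 × 4 = 52
  C–K: 4 × 6 = 24
  C–M: 106 × 11 = 1166
Total cost = 1989.
The route B→K is not used.

0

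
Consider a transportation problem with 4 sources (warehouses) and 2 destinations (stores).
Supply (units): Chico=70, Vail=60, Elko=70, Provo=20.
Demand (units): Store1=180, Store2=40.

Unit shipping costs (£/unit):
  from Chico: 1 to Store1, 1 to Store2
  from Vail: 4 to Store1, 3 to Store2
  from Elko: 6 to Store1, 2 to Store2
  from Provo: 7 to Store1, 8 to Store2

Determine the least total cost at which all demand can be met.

710

Optimal allocation:
  Chico to Store1: 70 units
  Vail to Store1: 60 units
  Elko to Store1: 30 units
  Elko to Store2: 40 units
  Provo to Store1: 20 units
Total cost = £710.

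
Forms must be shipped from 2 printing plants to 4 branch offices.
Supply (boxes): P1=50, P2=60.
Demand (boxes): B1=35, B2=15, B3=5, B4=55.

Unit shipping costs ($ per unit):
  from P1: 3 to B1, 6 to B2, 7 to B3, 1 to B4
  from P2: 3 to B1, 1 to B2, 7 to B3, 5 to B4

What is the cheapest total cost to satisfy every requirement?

An optimal shipping plan:
  P1–B4: 50 × $1 = $50
  P2–B1: 35 × $3 = $105
  P2–B2: 15 × $1 = $15
  P2–B3: 5 × $7 = $35
  P2–B4: 5 × $5 = $25
Total = 50 + 105 + 15 + 35 + 25 = $230.

230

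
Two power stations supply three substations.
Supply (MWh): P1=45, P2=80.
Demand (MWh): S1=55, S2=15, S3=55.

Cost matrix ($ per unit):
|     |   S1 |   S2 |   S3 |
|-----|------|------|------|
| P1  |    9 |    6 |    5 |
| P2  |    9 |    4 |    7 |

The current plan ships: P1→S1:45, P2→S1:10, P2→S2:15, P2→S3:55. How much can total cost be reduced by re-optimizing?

90

Current plan cost = 45·9 + 10·9 + 15·4 + 55·7 = $940.
Optimal plan:
  P1->S3: 45 × $5 = $225
  P2->S1: 55 × $9 = $495
  P2->S2: 15 × $4 = $60
  P2->S3: 10 × $7 = $70
Optimal cost = $850.
Saving = 940 − 850 = $90.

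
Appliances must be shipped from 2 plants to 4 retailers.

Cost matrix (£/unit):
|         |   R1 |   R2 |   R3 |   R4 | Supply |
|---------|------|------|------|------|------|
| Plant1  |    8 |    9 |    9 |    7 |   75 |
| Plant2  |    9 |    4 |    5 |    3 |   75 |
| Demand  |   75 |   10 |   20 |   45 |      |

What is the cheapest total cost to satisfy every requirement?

875

A cheapest plan:
  Plant1→R1: 75 × £8 = £600
  Plant2→R2: 10 × £4 = £40
  Plant2→R3: 20 × £5 = £100
  Plant2→R4: 45 × £3 = £135
Total = 600 + 40 + 100 + 135 = £875.
(Supply check: Plant1 ships 75; Plant2 ships 75.)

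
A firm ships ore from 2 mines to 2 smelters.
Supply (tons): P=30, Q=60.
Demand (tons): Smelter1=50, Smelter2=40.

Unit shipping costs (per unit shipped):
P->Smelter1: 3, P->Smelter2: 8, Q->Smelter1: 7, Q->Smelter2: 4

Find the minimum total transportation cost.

One minimum-cost allocation:
  P–Smelter1: 30 × 3 = 90
  Q–Smelter1: 20 × 7 = 140
  Q–Smelter2: 40 × 4 = 160
Total = 90 + 140 + 160 = 390.

390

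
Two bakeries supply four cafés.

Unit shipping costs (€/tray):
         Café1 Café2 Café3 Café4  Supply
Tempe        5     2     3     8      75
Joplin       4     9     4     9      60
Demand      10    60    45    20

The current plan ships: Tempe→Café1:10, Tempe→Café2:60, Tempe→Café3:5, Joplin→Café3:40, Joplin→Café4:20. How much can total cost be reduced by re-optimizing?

Current plan cost = 10·5 + 60·2 + 5·3 + 40·4 + 20·9 = €525.
Optimal plan:
  Tempe–Café2: 60 × €2 = €120
  Tempe–Café3: 15 × €3 = €45
  Joplin–Café1: 10 × €4 = €40
  Joplin–Café3: 30 × €4 = €120
  Joplin–Café4: 20 × €9 = €180
Optimal cost = €505.
Saving = 525 − 505 = €20.

20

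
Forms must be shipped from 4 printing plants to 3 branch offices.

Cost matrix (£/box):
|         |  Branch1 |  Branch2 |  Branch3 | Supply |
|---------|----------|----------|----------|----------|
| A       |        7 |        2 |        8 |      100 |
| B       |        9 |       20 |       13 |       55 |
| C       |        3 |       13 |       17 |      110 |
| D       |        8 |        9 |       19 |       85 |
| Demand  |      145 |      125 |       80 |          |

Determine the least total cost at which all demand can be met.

2125

An optimal shipping plan:
  A–Branch2: 75 × £2 = £150
  A–Branch3: 25 × £8 = £200
  B–Branch3: 55 × £13 = £715
  C–Branch1: 110 × £3 = £330
  D–Branch1: 35 × £8 = £280
  D–Branch2: 50 × £9 = £450
Total = 150 + 200 + 715 + 330 + 280 + 450 = £2125.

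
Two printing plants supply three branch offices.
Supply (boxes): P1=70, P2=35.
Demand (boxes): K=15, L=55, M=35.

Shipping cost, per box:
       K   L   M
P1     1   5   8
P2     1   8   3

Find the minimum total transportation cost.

395

An optimal shipping plan:
  P1->K: 15 boxes
  P1->L: 55 boxes
  P2->M: 35 boxes
Total cost = 395.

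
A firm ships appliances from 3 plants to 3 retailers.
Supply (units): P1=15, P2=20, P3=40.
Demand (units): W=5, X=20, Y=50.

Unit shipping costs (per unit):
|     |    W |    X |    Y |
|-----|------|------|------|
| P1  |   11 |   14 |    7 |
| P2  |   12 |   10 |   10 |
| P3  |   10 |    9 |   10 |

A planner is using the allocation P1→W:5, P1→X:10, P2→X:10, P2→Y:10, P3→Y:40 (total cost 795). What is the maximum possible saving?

Current plan cost = 5·11 + 10·14 + 10·10 + 10·10 + 40·10 = 795.
Optimal plan:
  P1 to Y: 15 × 7 = 105
  P2 to Y: 20 × 10 = 200
  P3 to W: 5 × 10 = 50
  P3 to X: 20 × 9 = 180
  P3 to Y: 15 × 10 = 150
Optimal cost = 685.
Saving = 795 − 685 = 110.

110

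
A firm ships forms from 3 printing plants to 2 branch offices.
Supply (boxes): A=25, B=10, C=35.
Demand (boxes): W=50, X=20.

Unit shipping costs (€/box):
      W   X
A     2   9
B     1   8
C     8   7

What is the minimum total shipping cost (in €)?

One minimum-cost allocation:
  A→W: 25 boxes
  B→W: 10 boxes
  C→W: 15 boxes
  C→X: 20 boxes
Total cost = €320.

320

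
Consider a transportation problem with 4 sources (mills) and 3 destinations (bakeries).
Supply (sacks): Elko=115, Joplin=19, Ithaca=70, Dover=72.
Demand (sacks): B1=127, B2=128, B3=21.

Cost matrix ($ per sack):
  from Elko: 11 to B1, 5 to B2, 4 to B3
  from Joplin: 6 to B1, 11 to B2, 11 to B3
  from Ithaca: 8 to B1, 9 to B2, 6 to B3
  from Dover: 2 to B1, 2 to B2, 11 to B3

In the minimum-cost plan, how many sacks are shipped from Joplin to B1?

19

Optimal shipments:
  Elko→B2: 115 × $5 = $575
  Joplin→B1: 19 × $6 = $114
  Ithaca→B1: 49 × $8 = $392
  Ithaca→B3: 21 × $6 = $126
  Dover→B1: 59 × $2 = $118
  Dover→B2: 13 × $2 = $26
Total cost = $1351.
So Joplin→B1 carries 19 sacks.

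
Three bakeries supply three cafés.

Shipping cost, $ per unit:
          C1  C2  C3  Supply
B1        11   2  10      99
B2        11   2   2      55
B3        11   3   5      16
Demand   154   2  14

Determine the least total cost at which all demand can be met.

A cheapest plan:
  B1→C1: 97 trays
  B1→C2: 2 trays
  B2→C1: 41 trays
  B2→C3: 14 trays
  B3→C1: 16 trays
Total cost = $1726.
(Supply check: B1 ships 99; B2 ships 55; B3 ships 16.)

1726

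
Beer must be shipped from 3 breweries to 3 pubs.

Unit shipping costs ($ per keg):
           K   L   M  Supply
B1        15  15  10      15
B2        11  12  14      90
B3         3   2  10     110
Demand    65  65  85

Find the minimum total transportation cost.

1615

One minimum-cost allocation:
  B1–M: 15 kegs
  B2–K: 20 kegs
  B2–M: 70 kegs
  B3–K: 45 kegs
  B3–L: 65 kegs
Total cost = $1615.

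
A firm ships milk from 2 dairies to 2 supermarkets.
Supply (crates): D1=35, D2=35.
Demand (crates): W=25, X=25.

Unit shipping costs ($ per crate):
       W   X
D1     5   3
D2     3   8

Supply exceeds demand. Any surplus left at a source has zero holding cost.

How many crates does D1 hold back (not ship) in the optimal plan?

An optimal plan:
  D1->X: 25 × $3 = $75
  D2->W: 25 × $3 = $75
Total cost = $150.
D1 ships 25 of its 35, leaving 10.

10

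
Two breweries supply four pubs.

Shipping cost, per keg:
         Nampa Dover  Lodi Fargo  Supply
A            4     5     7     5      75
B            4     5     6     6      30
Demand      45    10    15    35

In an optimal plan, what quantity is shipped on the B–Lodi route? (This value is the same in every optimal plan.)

Optimal shipments:
  A to Nampa: 30 × 4 = 120
  A to Dover: 10 × 5 = 50
  A to Fargo: 35 × 5 = 175
  B to Nampa: 15 × 4 = 60
  B to Lodi: 15 × 6 = 90
Total cost = 495.
So B→Lodi carries 15 kegs.

15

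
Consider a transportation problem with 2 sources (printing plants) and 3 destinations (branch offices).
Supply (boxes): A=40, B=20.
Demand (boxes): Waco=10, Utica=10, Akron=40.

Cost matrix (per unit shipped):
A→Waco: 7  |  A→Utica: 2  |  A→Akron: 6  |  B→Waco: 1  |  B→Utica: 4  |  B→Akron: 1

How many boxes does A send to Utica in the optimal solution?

10

Optimal shipments:
  A->Utica: 10 × 2 = 20
  A->Akron: 30 × 6 = 180
  B->Waco: 10 × 1 = 10
  B->Akron: 10 × 1 = 10
Total cost = 220.
So A→Utica carries 10 boxes.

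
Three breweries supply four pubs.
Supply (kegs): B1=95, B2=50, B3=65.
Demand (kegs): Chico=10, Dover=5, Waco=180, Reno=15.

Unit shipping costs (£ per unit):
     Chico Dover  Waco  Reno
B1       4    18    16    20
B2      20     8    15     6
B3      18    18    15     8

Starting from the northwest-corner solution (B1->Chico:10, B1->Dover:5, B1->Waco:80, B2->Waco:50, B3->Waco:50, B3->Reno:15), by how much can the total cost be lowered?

75

Current plan cost = 10·4 + 5·18 + 80·16 + 50·15 + 50·15 + 15·8 = £3030.
Optimal plan:
  B1–Chico: 10 × £4 = £40
  B1–Waco: 85 × £16 = £1360
  B2–Dover: 5 × £8 = £40
  B2–Waco: 30 × £15 = £450
  B2–Reno: 15 × £6 = £90
  B3–Waco: 65 × £15 = £975
Optimal cost = £2955.
Saving = 3030 − 2955 = £75.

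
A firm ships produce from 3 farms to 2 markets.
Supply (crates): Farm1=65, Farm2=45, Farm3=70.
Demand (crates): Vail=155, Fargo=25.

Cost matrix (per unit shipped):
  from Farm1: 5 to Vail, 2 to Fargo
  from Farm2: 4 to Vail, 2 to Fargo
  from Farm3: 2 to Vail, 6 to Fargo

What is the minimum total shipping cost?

570

An optimal shipping plan:
  Farm1→Vail: 40 × 5 = 200
  Farm1→Fargo: 25 × 2 = 50
  Farm2→Vail: 45 × 4 = 180
  Farm3→Vail: 70 × 2 = 140
Total = 200 + 50 + 180 + 140 = 570.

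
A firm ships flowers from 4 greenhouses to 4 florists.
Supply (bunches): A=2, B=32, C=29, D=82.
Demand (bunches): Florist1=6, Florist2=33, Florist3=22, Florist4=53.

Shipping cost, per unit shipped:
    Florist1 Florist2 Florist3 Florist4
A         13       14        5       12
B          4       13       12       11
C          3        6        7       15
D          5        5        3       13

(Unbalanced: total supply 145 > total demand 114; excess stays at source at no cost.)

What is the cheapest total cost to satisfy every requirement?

One minimum-cost allocation:
  A->Florist4: 2 × 12 = 24
  B->Florist4: 32 × 11 = 352
  C->Florist1: 6 × 3 = 18
  D->Florist2: 33 × 5 = 165
  D->Florist3: 22 × 3 = 66
  D->Florist4: 19 × 13 = 247
Total = 24 + 352 + 18 + 165 + 66 + 247 = 872.

872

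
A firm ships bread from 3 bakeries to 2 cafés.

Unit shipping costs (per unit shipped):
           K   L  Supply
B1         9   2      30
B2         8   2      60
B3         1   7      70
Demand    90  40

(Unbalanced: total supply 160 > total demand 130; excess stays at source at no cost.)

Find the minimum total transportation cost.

310

One minimum-cost allocation:
  B1–L: 30 trays
  B2–K: 20 trays
  B2–L: 10 trays
  B3–K: 70 trays
Total cost = 310.
(Supply check: B1 ships 30; B2 ships 30; B3 ships 70.)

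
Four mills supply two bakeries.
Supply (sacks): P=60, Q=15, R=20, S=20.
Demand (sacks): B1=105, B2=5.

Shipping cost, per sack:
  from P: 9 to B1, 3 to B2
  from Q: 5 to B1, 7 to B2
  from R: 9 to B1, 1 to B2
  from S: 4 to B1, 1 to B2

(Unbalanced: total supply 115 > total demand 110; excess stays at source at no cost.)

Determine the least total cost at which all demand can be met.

An optimal shipping plan:
  P to B1: 55 × 9 = 495
  Q to B1: 15 × 5 = 75
  R to B1: 15 × 9 = 135
  R to B2: 5 × 1 = 5
  S to B1: 20 × 4 = 80
Total = 495 + 75 + 135 + 5 + 80 = 790.

790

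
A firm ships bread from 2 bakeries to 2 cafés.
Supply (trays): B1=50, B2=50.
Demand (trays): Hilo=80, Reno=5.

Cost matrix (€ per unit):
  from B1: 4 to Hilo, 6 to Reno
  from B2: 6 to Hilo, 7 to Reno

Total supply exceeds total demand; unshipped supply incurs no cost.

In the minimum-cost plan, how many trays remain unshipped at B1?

0

Minimum-cost shipments:
  B1->Hilo: 50 × €4 = €200
  B2->Hilo: 30 × €6 = €180
  B2->Reno: 5 × €7 = €35
Total cost = €415.
B1 ships 50 of its 50, leaving 0.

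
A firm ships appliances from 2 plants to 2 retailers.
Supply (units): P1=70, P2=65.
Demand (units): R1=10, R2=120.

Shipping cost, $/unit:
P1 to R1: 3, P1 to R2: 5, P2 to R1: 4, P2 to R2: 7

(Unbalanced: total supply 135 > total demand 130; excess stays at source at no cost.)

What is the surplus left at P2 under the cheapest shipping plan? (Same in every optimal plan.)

An optimal plan:
  P1 to R2: 70 × $5 = $350
  P2 to R1: 10 × $4 = $40
  P2 to R2: 50 × $7 = $350
Total cost = $740.
P2 ships 60 of its 65, leaving 5.

5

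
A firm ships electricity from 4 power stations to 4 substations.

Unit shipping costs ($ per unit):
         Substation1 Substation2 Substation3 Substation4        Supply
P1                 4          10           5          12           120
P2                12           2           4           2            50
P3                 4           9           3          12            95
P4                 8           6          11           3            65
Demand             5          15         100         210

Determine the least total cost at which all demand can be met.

1915

One minimum-cost allocation:
  P1->Substation1: 5 × $4 = $20
  P1->Substation2: 15 × $10 = $150
  P1->Substation3: 5 × $5 = $25
  P1->Substation4: 95 × $12 = $1140
  P2->Substation4: 50 × $2 = $100
  P3->Substation3: 95 × $3 = $285
  P4->Substation4: 65 × $3 = $195
Total = 20 + 150 + 25 + 1140 + 100 + 285 + 195 = $1915.
(Supply check: P1 ships 120; P2 ships 50; P3 ships 95; P4 ships 65.)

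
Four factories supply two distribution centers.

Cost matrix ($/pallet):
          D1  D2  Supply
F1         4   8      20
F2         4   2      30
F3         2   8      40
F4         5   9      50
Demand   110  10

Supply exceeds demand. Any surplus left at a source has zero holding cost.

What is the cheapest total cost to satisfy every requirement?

Optimal allocation:
  F1–D1: 20 × $4 = $80
  F2–D1: 20 × $4 = $80
  F2–D2: 10 × $2 = $20
  F3–D1: 40 × $2 = $80
  F4–D1: 30 × $5 = $150
Total = 80 + 80 + 20 + 80 + 150 = $410.
(Supply check: F1 ships 20; F2 ships 30; F3 ships 40; F4 ships 30.)

410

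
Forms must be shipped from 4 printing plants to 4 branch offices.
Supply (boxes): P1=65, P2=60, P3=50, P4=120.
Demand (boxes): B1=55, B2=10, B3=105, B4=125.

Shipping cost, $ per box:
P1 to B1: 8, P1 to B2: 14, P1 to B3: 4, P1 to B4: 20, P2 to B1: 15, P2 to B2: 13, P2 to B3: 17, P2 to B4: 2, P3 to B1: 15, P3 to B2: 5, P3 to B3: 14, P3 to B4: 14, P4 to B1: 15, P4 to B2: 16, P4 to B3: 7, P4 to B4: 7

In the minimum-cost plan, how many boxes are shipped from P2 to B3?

Solving gives:
  P1->B1: 15 × $8 = $120
  P1->B3: 50 × $4 = $200
  P2->B4: 60 × $2 = $120
  P3->B1: 40 × $15 = $600
  P3->B2: 10 × $5 = $50
  P4->B3: 55 × $7 = $385
  P4->B4: 65 × $7 = $455
Total cost = $1930.
The route P2→B3 is not used.

0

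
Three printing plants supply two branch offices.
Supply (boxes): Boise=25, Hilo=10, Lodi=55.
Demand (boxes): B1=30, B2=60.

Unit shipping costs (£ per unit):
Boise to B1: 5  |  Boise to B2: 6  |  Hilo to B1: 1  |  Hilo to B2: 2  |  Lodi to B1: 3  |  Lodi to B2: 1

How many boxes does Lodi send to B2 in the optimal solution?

Optimal shipments:
  Boise–B1: 25 boxes
  Hilo–B1: 5 boxes
  Hilo–B2: 5 boxes
  Lodi–B2: 55 boxes
Total cost = £195.
So Lodi→B2 carries 55 boxes.

55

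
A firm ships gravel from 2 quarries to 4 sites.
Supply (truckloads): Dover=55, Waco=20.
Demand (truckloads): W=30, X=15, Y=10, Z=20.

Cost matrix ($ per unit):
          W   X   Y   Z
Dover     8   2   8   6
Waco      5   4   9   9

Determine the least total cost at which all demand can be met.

410

One minimum-cost allocation:
  Dover→W: 10 × $8 = $80
  Dover→X: 15 × $2 = $30
  Dover→Y: 10 × $8 = $80
  Dover→Z: 20 × $6 = $120
  Waco→W: 20 × $5 = $100
Total = 80 + 30 + 80 + 120 + 100 = $410.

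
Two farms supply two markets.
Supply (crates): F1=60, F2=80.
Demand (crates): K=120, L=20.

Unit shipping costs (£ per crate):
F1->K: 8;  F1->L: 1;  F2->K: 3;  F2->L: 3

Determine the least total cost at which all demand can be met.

A cheapest plan:
  F1->K: 40 × £8 = £320
  F1->L: 20 × £1 = £20
  F2->K: 80 × £3 = £240
Total = 320 + 20 + 240 = £580.
(Supply check: F1 ships 60; F2 ships 80.)

580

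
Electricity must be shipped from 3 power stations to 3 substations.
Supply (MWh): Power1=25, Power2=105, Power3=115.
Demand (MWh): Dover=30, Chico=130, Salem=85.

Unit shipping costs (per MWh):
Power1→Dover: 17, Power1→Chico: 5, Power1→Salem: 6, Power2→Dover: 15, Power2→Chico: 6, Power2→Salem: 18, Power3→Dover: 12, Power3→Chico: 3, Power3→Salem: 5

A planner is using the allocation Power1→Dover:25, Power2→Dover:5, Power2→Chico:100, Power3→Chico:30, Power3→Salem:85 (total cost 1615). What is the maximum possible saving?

Current plan cost = 25·17 + 5·15 + 100·6 + 30·3 + 85·5 = 1615.
Optimal plan:
  Power1->Salem: 25 MWh
  Power2->Dover: 30 MWh
  Power2->Chico: 75 MWh
  Power3->Chico: 55 MWh
  Power3->Salem: 60 MWh
Optimal cost = 1515.
Saving = 1615 − 1515 = 100.

100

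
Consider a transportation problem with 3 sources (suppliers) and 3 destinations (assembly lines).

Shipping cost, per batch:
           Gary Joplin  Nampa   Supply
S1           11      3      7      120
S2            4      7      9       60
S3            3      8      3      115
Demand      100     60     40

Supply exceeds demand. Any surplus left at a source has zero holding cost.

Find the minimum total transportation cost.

An optimal shipping plan:
  S1 to Joplin: 60 × 3 = 180
  S2 to Gary: 25 × 4 = 100
  S3 to Gary: 75 × 3 = 225
  S3 to Nampa: 40 × 3 = 120
Total = 180 + 100 + 225 + 120 = 625.

625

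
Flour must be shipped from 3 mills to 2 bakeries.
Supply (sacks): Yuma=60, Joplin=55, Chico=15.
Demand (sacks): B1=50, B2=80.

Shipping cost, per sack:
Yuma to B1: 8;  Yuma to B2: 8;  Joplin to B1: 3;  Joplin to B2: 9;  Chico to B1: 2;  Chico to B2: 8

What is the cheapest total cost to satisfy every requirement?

One minimum-cost allocation:
  Yuma→B2: 60 × 8 = 480
  Joplin→B1: 50 × 3 = 150
  Joplin→B2: 5 × 9 = 45
  Chico→B2: 15 × 8 = 120
Total = 480 + 150 + 45 + 120 = 795.
(Supply check: Yuma ships 60; Joplin ships 55; Chico ships 15.)

795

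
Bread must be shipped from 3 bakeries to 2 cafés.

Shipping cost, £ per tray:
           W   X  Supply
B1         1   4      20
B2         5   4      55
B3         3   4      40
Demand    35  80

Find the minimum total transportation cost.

385

One minimum-cost allocation:
  B1->W: 20 × £1 = £20
  B2->X: 55 × £4 = £220
  B3->W: 15 × £3 = £45
  B3->X: 25 × £4 = £100
Total = 20 + 220 + 45 + 100 = £385.
(Supply check: B1 ships 20; B2 ships 55; B3 ships 40.)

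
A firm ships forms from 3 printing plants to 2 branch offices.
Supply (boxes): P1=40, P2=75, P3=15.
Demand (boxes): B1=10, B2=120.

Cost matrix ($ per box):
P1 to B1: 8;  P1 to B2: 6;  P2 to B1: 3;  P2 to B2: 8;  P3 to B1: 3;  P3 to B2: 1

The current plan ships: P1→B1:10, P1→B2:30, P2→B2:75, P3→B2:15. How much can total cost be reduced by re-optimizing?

Current plan cost = 10·8 + 30·6 + 75·8 + 15·1 = $875.
Optimal plan:
  P1→B2: 40 × $6 = $240
  P2→B1: 10 × $3 = $30
  P2→B2: 65 × $8 = $520
  P3→B2: 15 × $1 = $15
Optimal cost = $805.
Saving = 875 − 805 = $70.

70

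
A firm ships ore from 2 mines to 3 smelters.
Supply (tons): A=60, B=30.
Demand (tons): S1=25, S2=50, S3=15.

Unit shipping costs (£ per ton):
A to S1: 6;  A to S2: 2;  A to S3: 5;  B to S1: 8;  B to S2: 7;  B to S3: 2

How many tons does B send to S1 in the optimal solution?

Optimal shipments:
  A–S1: 10 × £6 = £60
  A–S2: 50 × £2 = £100
  B–S1: 15 × £8 = £120
  B–S3: 15 × £2 = £30
Total cost = £310.
So B→S1 carries 15 tons.

15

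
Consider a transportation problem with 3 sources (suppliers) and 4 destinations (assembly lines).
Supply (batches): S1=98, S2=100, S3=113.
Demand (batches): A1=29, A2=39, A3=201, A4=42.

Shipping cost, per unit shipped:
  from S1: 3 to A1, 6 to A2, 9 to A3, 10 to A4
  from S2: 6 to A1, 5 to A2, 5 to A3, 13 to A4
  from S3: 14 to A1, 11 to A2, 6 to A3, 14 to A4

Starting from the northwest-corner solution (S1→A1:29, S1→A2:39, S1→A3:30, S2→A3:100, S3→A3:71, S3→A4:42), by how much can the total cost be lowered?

258

Current plan cost = 29·3 + 39·6 + 30·9 + 100·5 + 71·6 + 42·14 = 2105.
Optimal plan:
  S1–A1: 29 batches
  S1–A2: 27 batches
  S1–A4: 42 batches
  S2–A2: 12 batches
  S2–A3: 88 batches
  S3–A3: 113 batches
Optimal cost = 1847.
Saving = 2105 − 1847 = 258.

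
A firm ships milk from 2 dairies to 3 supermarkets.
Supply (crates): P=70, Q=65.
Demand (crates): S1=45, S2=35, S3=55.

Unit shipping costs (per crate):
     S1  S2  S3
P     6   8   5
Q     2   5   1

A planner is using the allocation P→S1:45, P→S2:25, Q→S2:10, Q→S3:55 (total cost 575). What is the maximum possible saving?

10

Current plan cost = 45·6 + 25·8 + 10·5 + 55·1 = 575.
Optimal plan:
  P to S1: 35 × 6 = 210
  P to S2: 35 × 8 = 280
  Q to S1: 10 × 2 = 20
  Q to S3: 55 × 1 = 55
Optimal cost = 565.
Saving = 575 − 565 = 10.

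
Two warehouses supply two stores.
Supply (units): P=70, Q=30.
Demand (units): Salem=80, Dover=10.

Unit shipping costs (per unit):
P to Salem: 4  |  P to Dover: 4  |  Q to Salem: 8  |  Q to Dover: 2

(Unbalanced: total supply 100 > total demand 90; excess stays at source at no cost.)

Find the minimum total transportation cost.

One minimum-cost allocation:
  P to Salem: 70 × 4 = 280
  Q to Salem: 10 × 8 = 80
  Q to Dover: 10 × 2 = 20
Total = 280 + 80 + 20 = 380.

380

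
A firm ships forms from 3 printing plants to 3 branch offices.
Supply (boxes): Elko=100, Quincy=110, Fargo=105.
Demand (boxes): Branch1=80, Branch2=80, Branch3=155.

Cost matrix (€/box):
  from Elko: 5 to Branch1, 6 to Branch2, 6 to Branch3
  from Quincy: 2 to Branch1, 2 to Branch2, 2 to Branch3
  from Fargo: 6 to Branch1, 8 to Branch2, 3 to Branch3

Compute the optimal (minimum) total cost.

1055

A cheapest plan:
  Elko–Branch1: 80 × €5 = €400
  Elko–Branch2: 20 × €6 = €120
  Quincy–Branch2: 60 × €2 = €120
  Quincy–Branch3: 50 × €2 = €100
  Fargo–Branch3: 105 × €3 = €315
Total = 400 + 120 + 120 + 100 + 315 = €1055.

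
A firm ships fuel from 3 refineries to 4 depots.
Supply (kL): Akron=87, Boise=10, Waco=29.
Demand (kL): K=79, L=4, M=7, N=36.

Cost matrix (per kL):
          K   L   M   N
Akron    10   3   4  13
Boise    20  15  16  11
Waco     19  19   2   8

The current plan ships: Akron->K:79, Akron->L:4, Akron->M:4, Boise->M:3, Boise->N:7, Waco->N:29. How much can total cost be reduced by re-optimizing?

Current plan cost = 79·10 + 4·3 + 4·4 + 3·16 + 7·11 + 29·8 = 1175.
Optimal plan:
  Akron to K: 79 × 10 = 790
  Akron to L: 4 × 3 = 12
  Akron to M: 4 × 4 = 16
  Boise to N: 10 × 11 = 110
  Waco to M: 3 × 2 = 6
  Waco to N: 26 × 8 = 208
Optimal cost = 1142.
Saving = 1175 − 1142 = 33.

33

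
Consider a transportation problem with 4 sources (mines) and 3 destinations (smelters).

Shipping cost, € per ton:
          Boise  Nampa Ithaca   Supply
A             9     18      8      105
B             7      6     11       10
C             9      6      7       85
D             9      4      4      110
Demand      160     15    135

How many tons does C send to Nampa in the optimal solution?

15

The minimum-cost plan:
  A to Boise: 105 tons
  B to Boise: 10 tons
  C to Boise: 45 tons
  C to Nampa: 15 tons
  C to Ithaca: 25 tons
  D to Ithaca: 110 tons
Total cost = €2125.
So C→Nampa carries 15 tons.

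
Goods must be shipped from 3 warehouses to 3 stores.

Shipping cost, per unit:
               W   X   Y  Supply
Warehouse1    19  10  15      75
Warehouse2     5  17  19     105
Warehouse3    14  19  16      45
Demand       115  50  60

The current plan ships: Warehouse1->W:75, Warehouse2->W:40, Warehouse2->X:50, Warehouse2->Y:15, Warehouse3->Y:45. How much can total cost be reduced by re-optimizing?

1380

Current plan cost = 75·19 + 40·5 + 50·17 + 15·19 + 45·16 = 3480.
Optimal plan:
  Warehouse1→X: 50 × 10 = 500
  Warehouse1→Y: 25 × 15 = 375
  Warehouse2→W: 105 × 5 = 525
  Warehouse3→W: 10 × 14 = 140
  Warehouse3→Y: 35 × 16 = 560
Optimal cost = 2100.
Saving = 3480 − 2100 = 1380.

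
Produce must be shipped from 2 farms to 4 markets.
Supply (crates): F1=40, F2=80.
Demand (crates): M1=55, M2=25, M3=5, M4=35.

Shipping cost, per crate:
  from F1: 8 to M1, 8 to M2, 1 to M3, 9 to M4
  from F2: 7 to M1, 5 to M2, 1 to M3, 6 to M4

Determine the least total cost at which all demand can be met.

760

An optimal shipping plan:
  F1→M1: 35 crates
  F1→M3: 5 crates
  F2→M1: 20 crates
  F2→M2: 25 crates
  F2→M4: 35 crates
Total cost = 760.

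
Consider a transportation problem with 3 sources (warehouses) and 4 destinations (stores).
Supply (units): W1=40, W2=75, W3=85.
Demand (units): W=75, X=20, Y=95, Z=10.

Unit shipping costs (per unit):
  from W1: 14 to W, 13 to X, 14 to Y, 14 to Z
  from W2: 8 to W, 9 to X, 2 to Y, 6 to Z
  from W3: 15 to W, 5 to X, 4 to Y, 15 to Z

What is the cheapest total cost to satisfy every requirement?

1320

One minimum-cost allocation:
  W1→W: 40 × 14 = 560
  W2→W: 35 × 8 = 280
  W2→Y: 30 × 2 = 60
  W2→Z: 10 × 6 = 60
  W3→X: 20 × 5 = 100
  W3→Y: 65 × 4 = 260
Total = 560 + 280 + 60 + 60 + 100 + 260 = 1320.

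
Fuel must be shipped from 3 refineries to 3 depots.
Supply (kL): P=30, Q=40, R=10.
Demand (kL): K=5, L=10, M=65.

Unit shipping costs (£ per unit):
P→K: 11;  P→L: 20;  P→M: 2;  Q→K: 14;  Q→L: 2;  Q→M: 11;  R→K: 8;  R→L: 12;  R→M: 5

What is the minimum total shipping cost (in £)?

475

An optimal shipping plan:
  P to M: 30 kL
  Q to K: 5 kL
  Q to L: 10 kL
  Q to M: 25 kL
  R to M: 10 kL
Total cost = £475.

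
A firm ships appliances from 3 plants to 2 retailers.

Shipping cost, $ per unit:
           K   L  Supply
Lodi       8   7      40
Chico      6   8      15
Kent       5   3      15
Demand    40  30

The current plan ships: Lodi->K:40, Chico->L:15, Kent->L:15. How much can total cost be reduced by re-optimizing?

Current plan cost = 40·8 + 15·8 + 15·3 = $485.
Optimal plan:
  Lodi->K: 25 × $8 = $200
  Lodi->L: 15 × $7 = $105
  Chico->K: 15 × $6 = $90
  Kent->L: 15 × $3 = $45
Optimal cost = $440.
Saving = 485 − 440 = $45.

45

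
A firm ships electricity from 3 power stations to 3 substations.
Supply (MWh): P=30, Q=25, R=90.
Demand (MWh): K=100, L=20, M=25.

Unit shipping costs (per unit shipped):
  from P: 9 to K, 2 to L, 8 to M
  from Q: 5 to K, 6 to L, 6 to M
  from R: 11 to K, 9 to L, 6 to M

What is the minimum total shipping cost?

An optimal shipping plan:
  P->K: 10 × 9 = 90
  P->L: 20 × 2 = 40
  Q->K: 25 × 5 = 125
  R->K: 65 × 11 = 715
  R->M: 25 × 6 = 150
Total = 90 + 40 + 125 + 715 + 150 = 1120.
(Supply check: P ships 30; Q ships 25; R ships 90.)

1120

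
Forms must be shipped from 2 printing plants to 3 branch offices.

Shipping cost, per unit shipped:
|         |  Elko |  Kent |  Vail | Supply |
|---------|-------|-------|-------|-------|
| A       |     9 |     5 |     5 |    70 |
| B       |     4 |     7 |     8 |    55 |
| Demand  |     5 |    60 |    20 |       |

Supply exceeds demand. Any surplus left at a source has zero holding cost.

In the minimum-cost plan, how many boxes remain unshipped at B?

An optimal plan:
  A to Kent: 50 × 5 = 250
  A to Vail: 20 × 5 = 100
  B to Elko: 5 × 4 = 20
  B to Kent: 10 × 7 = 70
Total cost = 440.
B ships 15 of its 55, leaving 40.

40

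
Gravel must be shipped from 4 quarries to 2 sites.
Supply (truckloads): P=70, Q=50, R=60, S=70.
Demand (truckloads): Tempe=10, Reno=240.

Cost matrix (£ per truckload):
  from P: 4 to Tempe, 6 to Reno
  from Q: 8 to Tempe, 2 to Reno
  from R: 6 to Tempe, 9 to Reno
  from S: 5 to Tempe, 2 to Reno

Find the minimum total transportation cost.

One minimum-cost allocation:
  P→Reno: 70 × £6 = £420
  Q→Reno: 50 × £2 = £100
  R→Tempe: 10 × £6 = £60
  R→Reno: 50 × £9 = £450
  S→Reno: 70 × £2 = £140
Total = 420 + 100 + 60 + 450 + 140 = £1170.

1170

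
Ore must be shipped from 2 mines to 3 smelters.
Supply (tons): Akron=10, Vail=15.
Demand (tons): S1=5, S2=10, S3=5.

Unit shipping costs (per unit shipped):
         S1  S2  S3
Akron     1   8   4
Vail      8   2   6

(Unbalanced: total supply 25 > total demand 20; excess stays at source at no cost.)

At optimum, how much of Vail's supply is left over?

Minimum-cost shipments:
  Akron→S1: 5 tons
  Akron→S3: 5 tons
  Vail→S2: 10 tons
Total cost = 45.
Vail ships 10 of its 15, leaving 5.

5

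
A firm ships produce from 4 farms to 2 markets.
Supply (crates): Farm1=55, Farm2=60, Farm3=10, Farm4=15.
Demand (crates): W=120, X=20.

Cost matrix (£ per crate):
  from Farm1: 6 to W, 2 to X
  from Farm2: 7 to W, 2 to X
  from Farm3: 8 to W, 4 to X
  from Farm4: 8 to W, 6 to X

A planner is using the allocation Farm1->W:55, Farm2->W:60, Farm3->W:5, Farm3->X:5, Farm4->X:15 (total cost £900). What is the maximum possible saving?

50

Current plan cost = 55·6 + 60·7 + 5·8 + 5·4 + 15·6 = £900.
Optimal plan:
  Farm1→W: 55 × £6 = £330
  Farm2→W: 40 × £7 = £280
  Farm2→X: 20 × £2 = £40
  Farm3→W: 10 × £8 = £80
  Farm4→W: 15 × £8 = £120
Optimal cost = £850.
Saving = 900 − 850 = £50.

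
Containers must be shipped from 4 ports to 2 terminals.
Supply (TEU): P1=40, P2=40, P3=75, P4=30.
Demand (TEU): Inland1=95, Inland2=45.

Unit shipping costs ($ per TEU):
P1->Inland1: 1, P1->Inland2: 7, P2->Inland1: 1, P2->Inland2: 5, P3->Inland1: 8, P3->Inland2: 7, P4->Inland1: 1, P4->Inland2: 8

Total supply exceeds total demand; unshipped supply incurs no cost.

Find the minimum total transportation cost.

380

A cheapest plan:
  P1–Inland1: 40 × $1 = $40
  P2–Inland1: 25 × $1 = $25
  P2–Inland2: 15 × $5 = $75
  P3–Inland2: 30 × $7 = $210
  P4–Inland1: 30 × $1 = $30
Total = 40 + 25 + 75 + 210 + 30 = $380.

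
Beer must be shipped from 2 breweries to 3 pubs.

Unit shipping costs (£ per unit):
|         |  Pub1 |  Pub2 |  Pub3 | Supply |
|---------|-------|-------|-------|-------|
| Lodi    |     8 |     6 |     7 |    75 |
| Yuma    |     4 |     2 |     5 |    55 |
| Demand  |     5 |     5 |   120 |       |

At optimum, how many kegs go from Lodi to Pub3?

75

Solving gives:
  Lodi to Pub3: 75 × £7 = £525
  Yuma to Pub1: 5 × £4 = £20
  Yuma to Pub2: 5 × £2 = £10
  Yuma to Pub3: 45 × £5 = £225
Total cost = £780.
So Lodi→Pub3 carries 75 kegs.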